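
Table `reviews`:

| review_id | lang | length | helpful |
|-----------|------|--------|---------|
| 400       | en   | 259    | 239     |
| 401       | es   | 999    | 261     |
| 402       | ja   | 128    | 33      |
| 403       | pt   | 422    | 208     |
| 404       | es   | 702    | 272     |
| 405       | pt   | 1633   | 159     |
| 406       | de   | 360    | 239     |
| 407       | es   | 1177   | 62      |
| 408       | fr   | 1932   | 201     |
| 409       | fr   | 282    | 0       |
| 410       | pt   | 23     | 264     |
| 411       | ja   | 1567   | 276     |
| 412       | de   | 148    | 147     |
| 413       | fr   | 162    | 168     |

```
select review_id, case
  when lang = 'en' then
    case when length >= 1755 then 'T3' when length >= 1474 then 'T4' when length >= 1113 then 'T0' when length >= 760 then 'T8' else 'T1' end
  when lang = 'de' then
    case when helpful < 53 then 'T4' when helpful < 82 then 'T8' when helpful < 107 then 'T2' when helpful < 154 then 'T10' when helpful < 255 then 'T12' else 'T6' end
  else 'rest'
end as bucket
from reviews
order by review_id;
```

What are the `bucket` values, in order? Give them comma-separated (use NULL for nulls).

T1, rest, rest, rest, rest, rest, T12, rest, rest, rest, rest, rest, T10, rest

review_id=400: lang='en' → inner[ELSE] → T1
review_id=401: lang='es' → outer ELSE → rest
review_id=402: lang='ja' → outer ELSE → rest
review_id=403: lang='pt' → outer ELSE → rest
review_id=404: lang='es' → outer ELSE → rest
review_id=405: lang='pt' → outer ELSE → rest
review_id=406: lang='de' → inner[helpful < 255] → T12
review_id=407: lang='es' → outer ELSE → rest
review_id=408: lang='fr' → outer ELSE → rest
review_id=409: lang='fr' → outer ELSE → rest
review_id=410: lang='pt' → outer ELSE → rest
review_id=411: lang='ja' → outer ELSE → rest
review_id=412: lang='de' → inner[helpful < 154] → T10
review_id=413: lang='fr' → outer ELSE → rest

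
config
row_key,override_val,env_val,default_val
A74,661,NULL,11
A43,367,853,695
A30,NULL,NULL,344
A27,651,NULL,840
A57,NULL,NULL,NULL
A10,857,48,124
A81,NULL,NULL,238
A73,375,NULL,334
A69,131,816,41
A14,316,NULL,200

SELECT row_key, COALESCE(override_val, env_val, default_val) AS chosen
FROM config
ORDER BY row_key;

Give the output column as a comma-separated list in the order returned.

857, 316, 651, 344, 367, NULL, 131, 375, 661, 238

row_key=A10: override_val=857 → 857
row_key=A14: override_val=316 → 316
row_key=A27: override_val=651 → 651
row_key=A30: override_val=NULL, env_val=NULL, default_val=344 → 344
row_key=A43: override_val=367 → 367
row_key=A57: override_val=NULL, env_val=NULL, default_val=NULL (all NULL) → NULL
row_key=A69: override_val=131 → 131
row_key=A73: override_val=375 → 375
row_key=A74: override_val=661 → 661
row_key=A81: override_val=NULL, env_val=NULL, default_val=238 → 238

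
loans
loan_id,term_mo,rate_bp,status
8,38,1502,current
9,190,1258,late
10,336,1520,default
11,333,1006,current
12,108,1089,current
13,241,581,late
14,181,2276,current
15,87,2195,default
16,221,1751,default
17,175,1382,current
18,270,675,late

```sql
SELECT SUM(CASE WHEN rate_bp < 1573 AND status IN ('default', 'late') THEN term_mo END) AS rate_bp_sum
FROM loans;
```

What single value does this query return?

loan_id=8: ✗
loan_id=9: ✓ → 190
loan_id=10: ✓ → 336
loan_id=11: ✗
loan_id=12: ✗
loan_id=13: ✓ → 241
loan_id=14: ✗
loan_id=15: ✗
loan_id=16: ✗
loan_id=17: ✗
loan_id=18: ✓ → 270
rate_bp_sum = 190 + 336 + 241 + 270 = 1037

1037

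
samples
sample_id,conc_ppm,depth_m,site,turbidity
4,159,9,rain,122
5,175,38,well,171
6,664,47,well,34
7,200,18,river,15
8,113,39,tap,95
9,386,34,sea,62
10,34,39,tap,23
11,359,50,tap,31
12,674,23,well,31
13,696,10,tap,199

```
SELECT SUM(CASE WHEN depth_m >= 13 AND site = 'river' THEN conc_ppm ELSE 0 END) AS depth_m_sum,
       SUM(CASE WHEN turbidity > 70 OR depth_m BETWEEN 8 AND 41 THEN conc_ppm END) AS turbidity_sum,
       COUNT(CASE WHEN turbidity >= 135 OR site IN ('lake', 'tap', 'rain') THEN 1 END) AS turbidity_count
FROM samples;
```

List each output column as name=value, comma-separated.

depth_m_sum=200, turbidity_sum=2437, turbidity_count=6

[depth_m_sum: depth_m >= 13 AND site = 'river']
sample_id=4: ✗
sample_id=5: ✗
sample_id=6: ✗
sample_id=7: ✓ → 200
sample_id=8: ✗
sample_id=9: ✗
sample_id=10: ✗
sample_id=11: ✗
sample_id=12: ✗
sample_id=13: ✗
depth_m_sum = 200
—
[turbidity_sum: turbidity > 70 OR depth_m BETWEEN 8 AND 41]
sample_id=4: ✓ → 159
sample_id=5: ✓ → 175
sample_id=6: ✗
sample_id=7: ✓ → 200
sample_id=8: ✓ → 113
sample_id=9: ✓ → 386
sample_id=10: ✓ → 34
sample_id=11: ✗
sample_id=12: ✓ → 674
sample_id=13: ✓ → 696
turbidity_sum = 159 + 175 + 200 + 113 + 386 + 34 + 674 + 696 = 2437
—
[turbidity_count: turbidity >= 135 OR site IN ('lake', 'tap', 'rain')]
sample_id=4: ✓ → 1
sample_id=5: ✓ → 1
sample_id=6: ✗
sample_id=7: ✗
sample_id=8: ✓ → 1
sample_id=9: ✗
sample_id=10: ✓ → 1
sample_id=11: ✓ → 1
sample_id=12: ✗
sample_id=13: ✓ → 1
turbidity_count = COUNT(1, 1, 1, 1, 1, 1) = 6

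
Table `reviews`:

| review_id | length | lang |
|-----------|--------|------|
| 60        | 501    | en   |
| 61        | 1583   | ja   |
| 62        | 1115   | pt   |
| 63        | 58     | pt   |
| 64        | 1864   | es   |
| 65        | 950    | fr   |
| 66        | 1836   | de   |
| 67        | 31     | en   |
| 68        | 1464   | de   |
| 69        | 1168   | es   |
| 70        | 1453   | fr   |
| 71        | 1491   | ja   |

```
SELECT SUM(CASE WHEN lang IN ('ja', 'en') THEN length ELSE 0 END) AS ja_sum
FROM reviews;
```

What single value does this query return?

3606

review_id=60: ✓ → 501
review_id=61: ✓ → 1583
review_id=62: ✗
review_id=63: ✗
review_id=64: ✗
review_id=65: ✗
review_id=66: ✗
review_id=67: ✓ → 31
review_id=68: ✗
review_id=69: ✗
review_id=70: ✗
review_id=71: ✓ → 1491
ja_sum = 501 + 1583 + 31 + 1491 = 3606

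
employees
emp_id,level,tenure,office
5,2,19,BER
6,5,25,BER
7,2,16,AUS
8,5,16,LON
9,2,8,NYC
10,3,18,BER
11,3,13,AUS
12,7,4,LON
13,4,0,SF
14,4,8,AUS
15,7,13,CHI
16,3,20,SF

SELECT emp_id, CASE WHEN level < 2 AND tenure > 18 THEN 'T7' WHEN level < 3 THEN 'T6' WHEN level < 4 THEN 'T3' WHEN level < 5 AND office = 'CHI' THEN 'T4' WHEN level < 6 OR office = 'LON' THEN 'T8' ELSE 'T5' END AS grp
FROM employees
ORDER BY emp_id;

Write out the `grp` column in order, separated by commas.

T6, T8, T6, T8, T6, T3, T3, T8, T8, T8, T5, T3

emp_id=5: level < 3 → T6
emp_id=6: level < 6 OR office = 'LON' → T8
emp_id=7: level < 3 → T6
emp_id=8: level < 6 OR office = 'LON' → T8
emp_id=9: level < 3 → T6
emp_id=10: level < 4 → T3
emp_id=11: level < 4 → T3
emp_id=12: level < 6 OR office = 'LON' → T8
emp_id=13: level < 6 OR office = 'LON' → T8
emp_id=14: level < 6 OR office = 'LON' → T8
emp_id=15: ELSE → T5
emp_id=16: level < 4 → T3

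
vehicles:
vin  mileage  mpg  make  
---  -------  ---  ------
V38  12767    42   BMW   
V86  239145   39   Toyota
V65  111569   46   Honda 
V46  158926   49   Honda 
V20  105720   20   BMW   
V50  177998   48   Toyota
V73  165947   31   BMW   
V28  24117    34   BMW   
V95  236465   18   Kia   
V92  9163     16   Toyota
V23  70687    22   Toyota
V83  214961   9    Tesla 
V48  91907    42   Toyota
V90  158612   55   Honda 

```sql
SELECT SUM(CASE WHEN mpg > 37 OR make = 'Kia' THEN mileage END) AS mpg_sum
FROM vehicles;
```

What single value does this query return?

1187389

vin=V38: ✓ → 12767
vin=V86: ✓ → 239145
vin=V65: ✓ → 111569
vin=V46: ✓ → 158926
vin=V20: ✗
vin=V50: ✓ → 177998
vin=V73: ✗
vin=V28: ✗
vin=V95: ✓ → 236465
vin=V92: ✗
vin=V23: ✗
vin=V83: ✗
vin=V48: ✓ → 91907
vin=V90: ✓ → 158612
mpg_sum = 12767 + 239145 + 111569 + 158926 + 177998 + 236465 + 91907 + 158612 = 1187389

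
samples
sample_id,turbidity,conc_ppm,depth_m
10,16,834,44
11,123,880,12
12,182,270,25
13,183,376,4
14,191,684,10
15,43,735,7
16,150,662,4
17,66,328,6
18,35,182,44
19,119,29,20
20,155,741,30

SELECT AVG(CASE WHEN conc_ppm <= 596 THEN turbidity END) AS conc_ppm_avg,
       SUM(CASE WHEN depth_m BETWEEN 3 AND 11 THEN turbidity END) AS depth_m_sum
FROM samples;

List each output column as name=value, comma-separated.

conc_ppm_avg=117, depth_m_sum=633

[conc_ppm_avg: conc_ppm <= 596]
sample_id=10: ✗
sample_id=11: ✗
sample_id=12: ✓ → 182
sample_id=13: ✓ → 183
sample_id=14: ✗
sample_id=15: ✗
sample_id=16: ✗
sample_id=17: ✓ → 66
sample_id=18: ✓ → 35
sample_id=19: ✓ → 119
sample_id=20: ✗
conc_ppm_avg = (182 + 183 + 66 + 35 + 119) / 5 = 117
—
[depth_m_sum: depth_m BETWEEN 3 AND 11]
sample_id=10: ✗
sample_id=11: ✗
sample_id=12: ✗
sample_id=13: ✓ → 183
sample_id=14: ✓ → 191
sample_id=15: ✓ → 43
sample_id=16: ✓ → 150
sample_id=17: ✓ → 66
sample_id=18: ✗
sample_id=19: ✗
sample_id=20: ✗
depth_m_sum = 183 + 191 + 43 + 150 + 66 = 633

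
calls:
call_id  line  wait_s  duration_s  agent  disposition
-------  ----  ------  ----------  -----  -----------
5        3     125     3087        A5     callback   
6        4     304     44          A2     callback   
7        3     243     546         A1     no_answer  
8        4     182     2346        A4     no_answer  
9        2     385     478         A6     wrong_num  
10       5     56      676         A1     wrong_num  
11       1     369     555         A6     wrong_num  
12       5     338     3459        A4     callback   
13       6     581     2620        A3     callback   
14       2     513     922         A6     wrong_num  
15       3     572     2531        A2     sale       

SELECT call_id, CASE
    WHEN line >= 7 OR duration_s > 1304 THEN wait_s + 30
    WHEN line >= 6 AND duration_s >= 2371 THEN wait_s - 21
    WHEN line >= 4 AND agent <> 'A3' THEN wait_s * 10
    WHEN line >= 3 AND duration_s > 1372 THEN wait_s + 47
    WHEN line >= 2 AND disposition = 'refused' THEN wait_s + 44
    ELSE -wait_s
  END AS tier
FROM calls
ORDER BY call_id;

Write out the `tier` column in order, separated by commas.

call_id=5: line >= 7 OR duration_s > 1304 → 155
call_id=6: line >= 4 AND agent <> 'A3' → 3040
call_id=7: ELSE → -243
call_id=8: line >= 7 OR duration_s > 1304 → 212
call_id=9: ELSE → -385
call_id=10: line >= 4 AND agent <> 'A3' → 560
call_id=11: ELSE → -369
call_id=12: line >= 7 OR duration_s > 1304 → 368
call_id=13: line >= 7 OR duration_s > 1304 → 611
call_id=14: ELSE → -513
call_id=15: line >= 7 OR duration_s > 1304 → 602

155, 3040, -243, 212, -385, 560, -369, 368, 611, -513, 602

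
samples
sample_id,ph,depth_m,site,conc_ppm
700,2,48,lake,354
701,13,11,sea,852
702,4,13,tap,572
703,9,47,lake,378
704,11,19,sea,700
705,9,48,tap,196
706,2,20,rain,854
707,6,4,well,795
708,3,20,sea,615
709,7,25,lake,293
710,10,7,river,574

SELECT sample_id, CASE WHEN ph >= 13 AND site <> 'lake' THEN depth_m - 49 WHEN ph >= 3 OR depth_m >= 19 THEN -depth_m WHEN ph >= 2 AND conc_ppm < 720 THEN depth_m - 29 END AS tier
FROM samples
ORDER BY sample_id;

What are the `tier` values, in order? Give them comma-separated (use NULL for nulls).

sample_id=700: ph >= 3 OR depth_m >= 19 → -48
sample_id=701: ph >= 13 AND site <> 'lake' → -38
sample_id=702: ph >= 3 OR depth_m >= 19 → -13
sample_id=703: ph >= 3 OR depth_m >= 19 → -47
sample_id=704: ph >= 3 OR depth_m >= 19 → -19
sample_id=705: ph >= 3 OR depth_m >= 19 → -48
sample_id=706: ph >= 3 OR depth_m >= 19 → -20
sample_id=707: ph >= 3 OR depth_m >= 19 → -4
sample_id=708: ph >= 3 OR depth_m >= 19 → -20
sample_id=709: ph >= 3 OR depth_m >= 19 → -25
sample_id=710: ph >= 3 OR depth_m >= 19 → -7

-48, -38, -13, -47, -19, -48, -20, -4, -20, -25, -7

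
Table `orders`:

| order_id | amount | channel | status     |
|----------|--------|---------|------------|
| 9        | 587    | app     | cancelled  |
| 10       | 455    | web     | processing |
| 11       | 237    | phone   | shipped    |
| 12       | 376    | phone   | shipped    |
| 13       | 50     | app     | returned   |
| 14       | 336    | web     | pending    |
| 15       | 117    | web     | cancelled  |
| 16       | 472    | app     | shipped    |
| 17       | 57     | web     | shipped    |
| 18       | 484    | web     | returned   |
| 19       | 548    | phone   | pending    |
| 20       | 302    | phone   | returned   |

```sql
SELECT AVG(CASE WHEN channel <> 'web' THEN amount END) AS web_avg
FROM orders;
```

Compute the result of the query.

367.4285714286

order_id=9: ✓ → 587
order_id=10: ✗
order_id=11: ✓ → 237
order_id=12: ✓ → 376
order_id=13: ✓ → 50
order_id=14: ✗
order_id=15: ✗
order_id=16: ✓ → 472
order_id=17: ✗
order_id=18: ✗
order_id=19: ✓ → 548
order_id=20: ✓ → 302
web_avg = (587 + 237 + 376 + 50 + 472 + 548 + 302) / 7 = 367.4285714286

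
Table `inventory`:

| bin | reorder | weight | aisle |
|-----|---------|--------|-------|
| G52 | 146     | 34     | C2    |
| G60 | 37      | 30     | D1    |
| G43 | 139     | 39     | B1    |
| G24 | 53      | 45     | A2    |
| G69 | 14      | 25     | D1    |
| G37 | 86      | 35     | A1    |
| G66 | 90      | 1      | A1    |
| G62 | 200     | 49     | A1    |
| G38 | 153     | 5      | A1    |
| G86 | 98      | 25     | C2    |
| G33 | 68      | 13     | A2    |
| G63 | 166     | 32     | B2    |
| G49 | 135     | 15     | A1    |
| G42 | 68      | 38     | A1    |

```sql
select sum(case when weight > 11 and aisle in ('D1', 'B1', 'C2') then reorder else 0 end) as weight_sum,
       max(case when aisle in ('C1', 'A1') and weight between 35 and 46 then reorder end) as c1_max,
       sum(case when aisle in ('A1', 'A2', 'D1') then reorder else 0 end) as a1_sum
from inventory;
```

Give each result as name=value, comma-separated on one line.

weight_sum=434, c1_max=86, a1_sum=904

[weight_sum: weight > 11 and aisle in ('D1', 'B1', 'C2')]
bin=G52: ✓ → 146
bin=G60: ✓ → 37
bin=G43: ✓ → 139
bin=G24: ✗
bin=G69: ✓ → 14
bin=G37: ✗
bin=G66: ✗
bin=G62: ✗
bin=G38: ✗
bin=G86: ✓ → 98
bin=G33: ✗
bin=G63: ✗
bin=G49: ✗
bin=G42: ✗
weight_sum = 146 + 37 + 139 + 14 + 98 = 434
—
[c1_max: aisle in ('C1', 'A1') and weight between 35 and 46]
bin=G52: ✗
bin=G60: ✗
bin=G43: ✗
bin=G24: ✗
bin=G69: ✗
bin=G37: ✓ → 86
bin=G66: ✗
bin=G62: ✗
bin=G38: ✗
bin=G86: ✗
bin=G33: ✗
bin=G63: ✗
bin=G49: ✗
bin=G42: ✓ → 68
c1_max = MAX(86, 68) = 86
—
[a1_sum: aisle in ('A1', 'A2', 'D1')]
bin=G52: ✗
bin=G60: ✓ → 37
bin=G43: ✗
bin=G24: ✓ → 53
bin=G69: ✓ → 14
bin=G37: ✓ → 86
bin=G66: ✓ → 90
bin=G62: ✓ → 200
bin=G38: ✓ → 153
bin=G86: ✗
bin=G33: ✓ → 68
bin=G63: ✗
bin=G49: ✓ → 135
bin=G42: ✓ → 68
a1_sum = 37 + 53 + 14 + 86 + 90 + 200 + 153 + 68 + 135 + 68 = 904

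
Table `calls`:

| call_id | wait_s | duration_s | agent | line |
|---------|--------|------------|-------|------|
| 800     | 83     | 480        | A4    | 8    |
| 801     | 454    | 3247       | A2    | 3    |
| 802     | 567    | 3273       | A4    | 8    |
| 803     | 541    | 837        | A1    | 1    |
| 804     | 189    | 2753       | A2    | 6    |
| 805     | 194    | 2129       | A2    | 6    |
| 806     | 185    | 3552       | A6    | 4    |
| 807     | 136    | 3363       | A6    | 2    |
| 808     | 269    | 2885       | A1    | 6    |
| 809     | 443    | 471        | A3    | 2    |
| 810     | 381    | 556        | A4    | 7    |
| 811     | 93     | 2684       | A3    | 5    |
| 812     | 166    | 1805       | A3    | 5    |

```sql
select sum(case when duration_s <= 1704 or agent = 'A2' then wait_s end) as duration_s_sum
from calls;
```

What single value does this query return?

2285

call_id=800: ✓ → 83
call_id=801: ✓ → 454
call_id=802: ✗
call_id=803: ✓ → 541
call_id=804: ✓ → 189
call_id=805: ✓ → 194
call_id=806: ✗
call_id=807: ✗
call_id=808: ✗
call_id=809: ✓ → 443
call_id=810: ✓ → 381
call_id=811: ✗
call_id=812: ✗
duration_s_sum = 83 + 454 + 541 + 189 + 194 + 443 + 381 = 2285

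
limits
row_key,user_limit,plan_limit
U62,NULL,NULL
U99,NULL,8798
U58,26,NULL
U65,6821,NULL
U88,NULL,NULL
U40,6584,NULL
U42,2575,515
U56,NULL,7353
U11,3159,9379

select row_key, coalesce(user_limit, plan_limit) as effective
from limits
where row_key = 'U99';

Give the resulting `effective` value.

row_key = U99: user_limit=NULL, plan_limit=8798.
user_limit=NULL, plan_limit=8798 → 8798

8798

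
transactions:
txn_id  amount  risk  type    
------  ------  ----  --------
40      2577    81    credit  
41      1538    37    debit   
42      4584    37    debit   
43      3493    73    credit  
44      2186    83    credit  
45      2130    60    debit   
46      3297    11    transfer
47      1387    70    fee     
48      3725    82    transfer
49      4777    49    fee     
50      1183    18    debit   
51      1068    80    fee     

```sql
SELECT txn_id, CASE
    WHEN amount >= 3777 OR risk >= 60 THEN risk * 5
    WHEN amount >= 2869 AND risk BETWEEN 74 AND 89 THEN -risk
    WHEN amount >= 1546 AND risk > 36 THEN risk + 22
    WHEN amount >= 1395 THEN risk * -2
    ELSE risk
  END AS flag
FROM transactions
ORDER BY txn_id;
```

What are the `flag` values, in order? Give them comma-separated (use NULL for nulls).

405, -74, 185, 365, 415, 300, -22, 350, 410, 245, 18, 400

txn_id=40: amount >= 3777 OR risk >= 60 → 405
txn_id=41: amount >= 1395 → -74
txn_id=42: amount >= 3777 OR risk >= 60 → 185
txn_id=43: amount >= 3777 OR risk >= 60 → 365
txn_id=44: amount >= 3777 OR risk >= 60 → 415
txn_id=45: amount >= 3777 OR risk >= 60 → 300
txn_id=46: amount >= 1395 → -22
txn_id=47: amount >= 3777 OR risk >= 60 → 350
txn_id=48: amount >= 3777 OR risk >= 60 → 410
txn_id=49: amount >= 3777 OR risk >= 60 → 245
txn_id=50: ELSE → 18
txn_id=51: amount >= 3777 OR risk >= 60 → 400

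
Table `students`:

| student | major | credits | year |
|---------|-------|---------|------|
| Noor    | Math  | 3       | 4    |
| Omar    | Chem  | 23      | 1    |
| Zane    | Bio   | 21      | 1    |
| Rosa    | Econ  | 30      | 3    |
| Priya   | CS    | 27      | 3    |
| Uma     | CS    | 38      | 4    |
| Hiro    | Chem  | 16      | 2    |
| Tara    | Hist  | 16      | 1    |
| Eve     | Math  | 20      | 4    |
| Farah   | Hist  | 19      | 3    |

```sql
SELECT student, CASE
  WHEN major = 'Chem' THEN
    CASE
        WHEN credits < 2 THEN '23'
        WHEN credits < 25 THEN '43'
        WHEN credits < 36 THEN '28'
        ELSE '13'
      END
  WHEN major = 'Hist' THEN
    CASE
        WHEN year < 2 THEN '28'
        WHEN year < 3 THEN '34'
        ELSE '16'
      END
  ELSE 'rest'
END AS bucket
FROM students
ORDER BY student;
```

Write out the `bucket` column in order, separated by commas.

student=Eve: major='Math' → outer ELSE → rest
student=Farah: major='Hist' → inner[ELSE] → 16
student=Hiro: major='Chem' → inner[credits < 25] → 43
student=Noor: major='Math' → outer ELSE → rest
student=Omar: major='Chem' → inner[credits < 25] → 43
student=Priya: major='CS' → outer ELSE → rest
student=Rosa: major='Econ' → outer ELSE → rest
student=Tara: major='Hist' → inner[year < 2] → 28
student=Uma: major='CS' → outer ELSE → rest
student=Zane: major='Bio' → outer ELSE → rest

rest, 16, 43, rest, 43, rest, rest, 28, rest, rest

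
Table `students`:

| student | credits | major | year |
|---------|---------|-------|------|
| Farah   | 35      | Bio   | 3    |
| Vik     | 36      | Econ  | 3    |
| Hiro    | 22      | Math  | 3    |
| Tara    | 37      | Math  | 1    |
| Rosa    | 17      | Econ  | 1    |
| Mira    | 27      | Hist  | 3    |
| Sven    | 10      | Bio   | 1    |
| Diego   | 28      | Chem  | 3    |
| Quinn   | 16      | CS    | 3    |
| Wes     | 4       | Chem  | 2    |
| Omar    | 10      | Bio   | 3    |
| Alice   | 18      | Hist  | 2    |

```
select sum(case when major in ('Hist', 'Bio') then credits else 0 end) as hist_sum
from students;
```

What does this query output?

100

student=Farah: ✓ → 35
student=Vik: ✗
student=Hiro: ✗
student=Tara: ✗
student=Rosa: ✗
student=Mira: ✓ → 27
student=Sven: ✓ → 10
student=Diego: ✗
student=Quinn: ✗
student=Wes: ✗
student=Omar: ✓ → 10
student=Alice: ✓ → 18
hist_sum = 35 + 27 + 10 + 10 + 18 = 100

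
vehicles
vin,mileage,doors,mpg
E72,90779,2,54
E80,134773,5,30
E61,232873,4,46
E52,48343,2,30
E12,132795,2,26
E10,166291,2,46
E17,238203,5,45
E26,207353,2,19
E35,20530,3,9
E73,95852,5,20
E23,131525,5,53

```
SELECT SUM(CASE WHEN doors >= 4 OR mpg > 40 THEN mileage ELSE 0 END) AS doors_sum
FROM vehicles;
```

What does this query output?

1090296

vin=E72: ✓ → 90779
vin=E80: ✓ → 134773
vin=E61: ✓ → 232873
vin=E52: ✗
vin=E12: ✗
vin=E10: ✓ → 166291
vin=E17: ✓ → 238203
vin=E26: ✗
vin=E35: ✗
vin=E73: ✓ → 95852
vin=E23: ✓ → 131525
doors_sum = 90779 + 134773 + 232873 + 166291 + 238203 + 95852 + 131525 = 1090296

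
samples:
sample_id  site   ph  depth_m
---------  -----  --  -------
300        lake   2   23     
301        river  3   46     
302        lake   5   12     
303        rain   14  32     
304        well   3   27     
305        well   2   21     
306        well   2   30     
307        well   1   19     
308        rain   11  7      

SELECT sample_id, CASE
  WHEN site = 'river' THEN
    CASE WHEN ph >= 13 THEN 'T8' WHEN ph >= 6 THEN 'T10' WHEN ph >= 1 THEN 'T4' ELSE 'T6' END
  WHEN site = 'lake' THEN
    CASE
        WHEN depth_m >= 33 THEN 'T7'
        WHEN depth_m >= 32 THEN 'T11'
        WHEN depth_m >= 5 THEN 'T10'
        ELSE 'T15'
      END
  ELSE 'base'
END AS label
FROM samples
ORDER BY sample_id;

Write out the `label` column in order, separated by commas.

sample_id=300: site='lake' → inner[depth_m >= 5] → T10
sample_id=301: site='river' → inner[ph >= 1] → T4
sample_id=302: site='lake' → inner[depth_m >= 5] → T10
sample_id=303: site='rain' → outer ELSE → base
sample_id=304: site='well' → outer ELSE → base
sample_id=305: site='well' → outer ELSE → base
sample_id=306: site='well' → outer ELSE → base
sample_id=307: site='well' → outer ELSE → base
sample_id=308: site='rain' → outer ELSE → base

T10, T4, T10, base, base, base, base, base, base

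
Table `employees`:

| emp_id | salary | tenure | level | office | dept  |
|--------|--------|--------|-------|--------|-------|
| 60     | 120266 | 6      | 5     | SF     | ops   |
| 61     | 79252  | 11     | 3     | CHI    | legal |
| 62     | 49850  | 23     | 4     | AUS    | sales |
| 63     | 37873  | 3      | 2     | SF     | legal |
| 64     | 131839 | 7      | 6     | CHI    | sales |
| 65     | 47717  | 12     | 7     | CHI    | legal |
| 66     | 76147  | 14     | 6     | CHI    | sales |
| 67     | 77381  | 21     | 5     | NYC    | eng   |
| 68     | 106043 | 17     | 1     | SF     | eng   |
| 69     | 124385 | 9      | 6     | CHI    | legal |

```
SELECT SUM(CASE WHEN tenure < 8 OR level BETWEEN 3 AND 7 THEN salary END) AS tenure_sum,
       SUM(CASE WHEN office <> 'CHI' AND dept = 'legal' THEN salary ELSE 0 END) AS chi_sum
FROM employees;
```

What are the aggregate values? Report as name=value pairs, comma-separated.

[tenure_sum: tenure < 8 OR level BETWEEN 3 AND 7]
emp_id=60: ✓ → 120266
emp_id=61: ✓ → 79252
emp_id=62: ✓ → 49850
emp_id=63: ✓ → 37873
emp_id=64: ✓ → 131839
emp_id=65: ✓ → 47717
emp_id=66: ✓ → 76147
emp_id=67: ✓ → 77381
emp_id=68: ✗
emp_id=69: ✓ → 124385
tenure_sum = 120266 + 79252 + 49850 + 37873 + 131839 + 47717 + 76147 + 77381 + 124385 = 744710
—
[chi_sum: office <> 'CHI' AND dept = 'legal']
emp_id=60: ✗
emp_id=61: ✗
emp_id=62: ✗
emp_id=63: ✓ → 37873
emp_id=64: ✗
emp_id=65: ✗
emp_id=66: ✗
emp_id=67: ✗
emp_id=68: ✗
emp_id=69: ✗
chi_sum = 37873

tenure_sum=744710, chi_sum=37873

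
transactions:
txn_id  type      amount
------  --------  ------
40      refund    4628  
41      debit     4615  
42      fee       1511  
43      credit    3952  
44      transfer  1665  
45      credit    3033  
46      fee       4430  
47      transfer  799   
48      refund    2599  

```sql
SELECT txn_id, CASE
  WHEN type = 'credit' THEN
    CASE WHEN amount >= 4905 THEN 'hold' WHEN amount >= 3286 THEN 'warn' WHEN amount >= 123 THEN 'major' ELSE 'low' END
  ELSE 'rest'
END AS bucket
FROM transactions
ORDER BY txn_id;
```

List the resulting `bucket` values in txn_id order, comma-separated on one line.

rest, rest, rest, warn, rest, major, rest, rest, rest

txn_id=40: type='refund' → outer ELSE → rest
txn_id=41: type='debit' → outer ELSE → rest
txn_id=42: type='fee' → outer ELSE → rest
txn_id=43: type='credit' → inner[amount >= 3286] → warn
txn_id=44: type='transfer' → outer ELSE → rest
txn_id=45: type='credit' → inner[amount >= 123] → major
txn_id=46: type='fee' → outer ELSE → rest
txn_id=47: type='transfer' → outer ELSE → rest
txn_id=48: type='refund' → outer ELSE → rest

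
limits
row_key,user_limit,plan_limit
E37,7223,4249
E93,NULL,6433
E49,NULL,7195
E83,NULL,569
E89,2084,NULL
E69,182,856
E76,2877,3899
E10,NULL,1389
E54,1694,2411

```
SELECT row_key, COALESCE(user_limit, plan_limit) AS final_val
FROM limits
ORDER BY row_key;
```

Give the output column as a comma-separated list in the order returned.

1389, 7223, 7195, 1694, 182, 2877, 569, 2084, 6433

row_key=E10: user_limit=NULL, plan_limit=1389 → 1389
row_key=E37: user_limit=7223 → 7223
row_key=E49: user_limit=NULL, plan_limit=7195 → 7195
row_key=E54: user_limit=1694 → 1694
row_key=E69: user_limit=182 → 182
row_key=E76: user_limit=2877 → 2877
row_key=E83: user_limit=NULL, plan_limit=569 → 569
row_key=E89: user_limit=2084 → 2084
row_key=E93: user_limit=NULL, plan_limit=6433 → 6433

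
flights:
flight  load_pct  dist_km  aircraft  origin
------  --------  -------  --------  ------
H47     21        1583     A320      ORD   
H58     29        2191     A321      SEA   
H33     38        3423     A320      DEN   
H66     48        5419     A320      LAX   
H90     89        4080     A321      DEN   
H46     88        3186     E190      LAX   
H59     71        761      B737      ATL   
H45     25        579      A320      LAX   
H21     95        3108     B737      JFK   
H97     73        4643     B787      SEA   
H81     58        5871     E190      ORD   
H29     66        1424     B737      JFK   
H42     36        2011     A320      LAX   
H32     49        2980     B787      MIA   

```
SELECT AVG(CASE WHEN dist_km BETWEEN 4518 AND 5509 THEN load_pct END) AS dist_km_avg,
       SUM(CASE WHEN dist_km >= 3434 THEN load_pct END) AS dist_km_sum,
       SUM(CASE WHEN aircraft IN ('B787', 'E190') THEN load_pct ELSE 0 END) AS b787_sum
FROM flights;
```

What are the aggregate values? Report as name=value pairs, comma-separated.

dist_km_avg=60.5, dist_km_sum=268, b787_sum=268

[dist_km_avg: dist_km BETWEEN 4518 AND 5509]
flight=H47: ✗
flight=H58: ✗
flight=H33: ✗
flight=H66: ✓ → 48
flight=H90: ✗
flight=H46: ✗
flight=H59: ✗
flight=H45: ✗
flight=H21: ✗
flight=H97: ✓ → 73
flight=H81: ✗
flight=H29: ✗
flight=H42: ✗
flight=H32: ✗
dist_km_avg = (48 + 73) / 2 = 60.5
—
[dist_km_sum: dist_km >= 3434]
flight=H47: ✗
flight=H58: ✗
flight=H33: ✗
flight=H66: ✓ → 48
flight=H90: ✓ → 89
flight=H46: ✗
flight=H59: ✗
flight=H45: ✗
flight=H21: ✗
flight=H97: ✓ → 73
flight=H81: ✓ → 58
flight=H29: ✗
flight=H42: ✗
flight=H32: ✗
dist_km_sum = 48 + 89 + 73 + 58 = 268
—
[b787_sum: aircraft IN ('B787', 'E190')]
flight=H47: ✗
flight=H58: ✗
flight=H33: ✗
flight=H66: ✗
flight=H90: ✗
flight=H46: ✓ → 88
flight=H59: ✗
flight=H45: ✗
flight=H21: ✗
flight=H97: ✓ → 73
flight=H81: ✓ → 58
flight=H29: ✗
flight=H42: ✗
flight=H32: ✓ → 49
b787_sum = 88 + 73 + 58 + 49 = 268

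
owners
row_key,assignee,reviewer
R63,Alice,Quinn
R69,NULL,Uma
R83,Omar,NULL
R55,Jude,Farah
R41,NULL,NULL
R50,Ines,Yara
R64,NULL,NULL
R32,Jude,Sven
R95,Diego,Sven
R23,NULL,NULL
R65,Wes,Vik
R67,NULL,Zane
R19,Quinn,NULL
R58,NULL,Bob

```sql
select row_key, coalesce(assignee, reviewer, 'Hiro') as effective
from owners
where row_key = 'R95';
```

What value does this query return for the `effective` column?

Diego

row_key = R95: assignee=Diego, reviewer=Sven.
assignee=Diego → Diego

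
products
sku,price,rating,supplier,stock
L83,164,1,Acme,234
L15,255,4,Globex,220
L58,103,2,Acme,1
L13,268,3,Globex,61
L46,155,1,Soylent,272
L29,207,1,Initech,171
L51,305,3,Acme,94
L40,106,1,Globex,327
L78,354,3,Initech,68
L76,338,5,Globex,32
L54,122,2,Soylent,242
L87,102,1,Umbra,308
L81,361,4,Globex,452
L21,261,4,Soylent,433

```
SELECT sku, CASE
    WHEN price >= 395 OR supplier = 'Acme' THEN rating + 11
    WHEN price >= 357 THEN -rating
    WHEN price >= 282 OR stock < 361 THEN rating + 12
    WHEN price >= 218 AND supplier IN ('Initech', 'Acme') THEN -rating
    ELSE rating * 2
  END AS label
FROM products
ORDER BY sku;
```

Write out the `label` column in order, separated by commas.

sku=L13: price >= 282 OR stock < 361 → 15
sku=L15: price >= 282 OR stock < 361 → 16
sku=L21: ELSE → 8
sku=L29: price >= 282 OR stock < 361 → 13
sku=L40: price >= 282 OR stock < 361 → 13
sku=L46: price >= 282 OR stock < 361 → 13
sku=L51: price >= 395 OR supplier = 'Acme' → 14
sku=L54: price >= 282 OR stock < 361 → 14
sku=L58: price >= 395 OR supplier = 'Acme' → 13
sku=L76: price >= 282 OR stock < 361 → 17
sku=L78: price >= 282 OR stock < 361 → 15
sku=L81: price >= 357 → -4
sku=L83: price >= 395 OR supplier = 'Acme' → 12
sku=L87: price >= 282 OR stock < 361 → 13

15, 16, 8, 13, 13, 13, 14, 14, 13, 17, 15, -4, 12, 13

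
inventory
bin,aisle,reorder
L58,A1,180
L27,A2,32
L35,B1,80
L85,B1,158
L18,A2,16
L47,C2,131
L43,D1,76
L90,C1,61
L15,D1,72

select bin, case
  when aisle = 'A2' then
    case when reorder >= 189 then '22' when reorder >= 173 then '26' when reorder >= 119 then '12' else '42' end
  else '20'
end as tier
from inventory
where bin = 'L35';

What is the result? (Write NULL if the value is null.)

bin = L35: aisle=B1, reorder=80.
aisle='B1' → outer ELSE → 20

20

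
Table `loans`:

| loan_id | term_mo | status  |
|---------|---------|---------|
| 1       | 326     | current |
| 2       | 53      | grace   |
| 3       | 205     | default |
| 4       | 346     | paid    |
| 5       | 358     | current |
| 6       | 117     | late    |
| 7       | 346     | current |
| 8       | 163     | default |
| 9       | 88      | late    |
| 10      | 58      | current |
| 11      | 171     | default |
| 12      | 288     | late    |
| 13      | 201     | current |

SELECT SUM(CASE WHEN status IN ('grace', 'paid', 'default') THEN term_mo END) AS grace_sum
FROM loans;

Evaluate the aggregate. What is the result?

938

loan_id=1: ✗
loan_id=2: ✓ → 53
loan_id=3: ✓ → 205
loan_id=4: ✓ → 346
loan_id=5: ✗
loan_id=6: ✗
loan_id=7: ✗
loan_id=8: ✓ → 163
loan_id=9: ✗
loan_id=10: ✗
loan_id=11: ✓ → 171
loan_id=12: ✗
loan_id=13: ✗
grace_sum = 53 + 205 + 346 + 163 + 171 = 938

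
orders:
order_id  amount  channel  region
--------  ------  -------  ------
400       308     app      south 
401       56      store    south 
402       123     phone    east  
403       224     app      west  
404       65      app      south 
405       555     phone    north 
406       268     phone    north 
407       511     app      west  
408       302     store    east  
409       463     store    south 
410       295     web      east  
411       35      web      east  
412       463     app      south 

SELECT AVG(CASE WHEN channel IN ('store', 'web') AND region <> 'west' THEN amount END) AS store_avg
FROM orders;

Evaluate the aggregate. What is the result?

order_id=400: ✗
order_id=401: ✓ → 56
order_id=402: ✗
order_id=403: ✗
order_id=404: ✗
order_id=405: ✗
order_id=406: ✗
order_id=407: ✗
order_id=408: ✓ → 302
order_id=409: ✓ → 463
order_id=410: ✓ → 295
order_id=411: ✓ → 35
order_id=412: ✗
store_avg = (56 + 302 + 463 + 295 + 35) / 5 = 230.2

230.2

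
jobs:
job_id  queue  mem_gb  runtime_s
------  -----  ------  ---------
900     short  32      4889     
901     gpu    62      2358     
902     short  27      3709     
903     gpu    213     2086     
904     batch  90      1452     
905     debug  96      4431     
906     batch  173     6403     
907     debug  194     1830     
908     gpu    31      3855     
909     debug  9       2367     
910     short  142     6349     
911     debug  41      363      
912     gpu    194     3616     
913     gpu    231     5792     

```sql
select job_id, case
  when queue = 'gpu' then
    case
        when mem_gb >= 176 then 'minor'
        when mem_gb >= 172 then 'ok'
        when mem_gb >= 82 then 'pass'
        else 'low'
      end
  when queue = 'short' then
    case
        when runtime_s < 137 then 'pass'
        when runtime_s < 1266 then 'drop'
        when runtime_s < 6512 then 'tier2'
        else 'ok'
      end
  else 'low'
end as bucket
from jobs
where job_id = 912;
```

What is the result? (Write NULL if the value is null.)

minor

job_id = 912: queue=gpu, mem_gb=194, runtime_s=3616.
queue='gpu' → inner[mem_gb >= 176] → minor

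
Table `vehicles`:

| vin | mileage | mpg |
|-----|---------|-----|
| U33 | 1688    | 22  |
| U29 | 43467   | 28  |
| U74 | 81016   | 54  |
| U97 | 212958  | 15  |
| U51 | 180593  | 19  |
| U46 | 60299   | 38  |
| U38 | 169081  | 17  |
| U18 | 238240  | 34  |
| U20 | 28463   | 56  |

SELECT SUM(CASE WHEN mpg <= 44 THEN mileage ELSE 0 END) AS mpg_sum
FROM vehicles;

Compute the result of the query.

vin=U33: ✓ → 1688
vin=U29: ✓ → 43467
vin=U74: ✗
vin=U97: ✓ → 212958
vin=U51: ✓ → 180593
vin=U46: ✓ → 60299
vin=U38: ✓ → 169081
vin=U18: ✓ → 238240
vin=U20: ✗
mpg_sum = 1688 + 43467 + 212958 + 180593 + 60299 + 169081 + 238240 = 906326

906326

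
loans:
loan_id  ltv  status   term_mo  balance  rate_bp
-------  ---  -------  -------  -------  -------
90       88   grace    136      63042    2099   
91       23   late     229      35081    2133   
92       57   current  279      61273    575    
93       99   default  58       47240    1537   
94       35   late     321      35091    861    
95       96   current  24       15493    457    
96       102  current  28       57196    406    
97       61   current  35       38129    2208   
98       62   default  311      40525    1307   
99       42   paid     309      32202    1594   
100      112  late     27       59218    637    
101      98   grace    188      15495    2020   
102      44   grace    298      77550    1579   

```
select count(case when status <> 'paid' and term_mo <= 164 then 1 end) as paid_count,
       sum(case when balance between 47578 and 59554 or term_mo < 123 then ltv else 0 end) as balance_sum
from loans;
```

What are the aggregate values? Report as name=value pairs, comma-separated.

paid_count=6, balance_sum=470

[paid_count: status <> 'paid' and term_mo <= 164]
loan_id=90: ✓ → 1
loan_id=91: ✗
loan_id=92: ✗
loan_id=93: ✓ → 1
loan_id=94: ✗
loan_id=95: ✓ → 1
loan_id=96: ✓ → 1
loan_id=97: ✓ → 1
loan_id=98: ✗
loan_id=99: ✗
loan_id=100: ✓ → 1
loan_id=101: ✗
loan_id=102: ✗
paid_count = COUNT(1, 1, 1, 1, 1, 1) = 6
—
[balance_sum: balance between 47578 and 59554 or term_mo < 123]
loan_id=90: ✗
loan_id=91: ✗
loan_id=92: ✗
loan_id=93: ✓ → 99
loan_id=94: ✗
loan_id=95: ✓ → 96
loan_id=96: ✓ → 102
loan_id=97: ✓ → 61
loan_id=98: ✗
loan_id=99: ✗
loan_id=100: ✓ → 112
loan_id=101: ✗
loan_id=102: ✗
balance_sum = 99 + 96 + 102 + 61 + 112 = 470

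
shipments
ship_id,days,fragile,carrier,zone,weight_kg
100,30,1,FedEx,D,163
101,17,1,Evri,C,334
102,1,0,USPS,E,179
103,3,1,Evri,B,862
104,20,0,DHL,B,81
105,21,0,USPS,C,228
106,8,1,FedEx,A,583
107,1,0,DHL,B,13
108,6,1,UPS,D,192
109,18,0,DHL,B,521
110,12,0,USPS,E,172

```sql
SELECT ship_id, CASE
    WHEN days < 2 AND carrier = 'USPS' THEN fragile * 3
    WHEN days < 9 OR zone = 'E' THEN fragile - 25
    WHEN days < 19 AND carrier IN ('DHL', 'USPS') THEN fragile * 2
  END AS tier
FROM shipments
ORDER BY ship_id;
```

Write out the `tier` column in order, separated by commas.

NULL, NULL, 0, -24, NULL, NULL, -24, -25, -24, 0, -25

ship_id=100: (no match → NULL) → NULL
ship_id=101: (no match → NULL) → NULL
ship_id=102: days < 2 AND carrier = 'USPS' → 0
ship_id=103: days < 9 OR zone = 'E' → -24
ship_id=104: (no match → NULL) → NULL
ship_id=105: (no match → NULL) → NULL
ship_id=106: days < 9 OR zone = 'E' → -24
ship_id=107: days < 9 OR zone = 'E' → -25
ship_id=108: days < 9 OR zone = 'E' → -24
ship_id=109: days < 19 AND carrier IN ('DHL', 'USPS') → 0
ship_id=110: days < 9 OR zone = 'E' → -25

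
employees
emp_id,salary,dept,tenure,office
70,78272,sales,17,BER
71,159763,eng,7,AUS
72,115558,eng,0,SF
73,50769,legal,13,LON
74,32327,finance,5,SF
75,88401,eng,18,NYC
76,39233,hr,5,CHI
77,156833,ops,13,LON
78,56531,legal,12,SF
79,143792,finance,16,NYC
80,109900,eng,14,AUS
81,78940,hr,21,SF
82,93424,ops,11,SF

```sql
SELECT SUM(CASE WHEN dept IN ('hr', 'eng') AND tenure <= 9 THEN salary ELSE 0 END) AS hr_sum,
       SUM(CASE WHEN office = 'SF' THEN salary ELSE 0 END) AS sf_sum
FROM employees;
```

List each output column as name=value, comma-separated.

hr_sum=314554, sf_sum=376780

[hr_sum: dept IN ('hr', 'eng') AND tenure <= 9]
emp_id=70: ✗
emp_id=71: ✓ → 159763
emp_id=72: ✓ → 115558
emp_id=73: ✗
emp_id=74: ✗
emp_id=75: ✗
emp_id=76: ✓ → 39233
emp_id=77: ✗
emp_id=78: ✗
emp_id=79: ✗
emp_id=80: ✗
emp_id=81: ✗
emp_id=82: ✗
hr_sum = 159763 + 115558 + 39233 = 314554
—
[sf_sum: office = 'SF']
emp_id=70: ✗
emp_id=71: ✗
emp_id=72: ✓ → 115558
emp_id=73: ✗
emp_id=74: ✓ → 32327
emp_id=75: ✗
emp_id=76: ✗
emp_id=77: ✗
emp_id=78: ✓ → 56531
emp_id=79: ✗
emp_id=80: ✗
emp_id=81: ✓ → 78940
emp_id=82: ✓ → 93424
sf_sum = 115558 + 32327 + 56531 + 78940 + 93424 = 376780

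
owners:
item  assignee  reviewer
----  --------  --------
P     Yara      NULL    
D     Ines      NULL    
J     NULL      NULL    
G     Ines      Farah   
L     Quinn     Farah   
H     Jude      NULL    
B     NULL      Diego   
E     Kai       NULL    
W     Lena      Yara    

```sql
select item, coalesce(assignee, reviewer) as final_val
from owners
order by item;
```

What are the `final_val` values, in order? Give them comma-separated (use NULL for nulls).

item=B: assignee=NULL, reviewer=Diego → Diego
item=D: assignee=Ines → Ines
item=E: assignee=Kai → Kai
item=G: assignee=Ines → Ines
item=H: assignee=Jude → Jude
item=J: assignee=NULL, reviewer=NULL (all NULL) → NULL
item=L: assignee=Quinn → Quinn
item=P: assignee=Yara → Yara
item=W: assignee=Lena → Lena

Diego, Ines, Kai, Ines, Jude, NULL, Quinn, Yara, Lena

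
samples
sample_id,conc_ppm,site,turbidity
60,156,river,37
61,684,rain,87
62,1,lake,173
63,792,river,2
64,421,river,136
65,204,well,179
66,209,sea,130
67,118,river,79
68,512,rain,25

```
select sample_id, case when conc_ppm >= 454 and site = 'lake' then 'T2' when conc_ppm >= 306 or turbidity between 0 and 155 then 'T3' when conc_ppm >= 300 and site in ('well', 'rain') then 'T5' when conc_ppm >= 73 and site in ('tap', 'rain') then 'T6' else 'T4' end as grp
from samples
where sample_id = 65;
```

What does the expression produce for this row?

sample_id = 65: conc_ppm=204, site=well, turbidity=179.
conc_ppm >= 454 and site = 'lake' → false
conc_ppm >= 306 or turbidity between 0 and 155 → false
conc_ppm >= 300 and site in ('well', 'rain') → false
conc_ppm >= 73 and site in ('tap', 'rain') → false
No prior WHEN matched → ELSE → T4

T4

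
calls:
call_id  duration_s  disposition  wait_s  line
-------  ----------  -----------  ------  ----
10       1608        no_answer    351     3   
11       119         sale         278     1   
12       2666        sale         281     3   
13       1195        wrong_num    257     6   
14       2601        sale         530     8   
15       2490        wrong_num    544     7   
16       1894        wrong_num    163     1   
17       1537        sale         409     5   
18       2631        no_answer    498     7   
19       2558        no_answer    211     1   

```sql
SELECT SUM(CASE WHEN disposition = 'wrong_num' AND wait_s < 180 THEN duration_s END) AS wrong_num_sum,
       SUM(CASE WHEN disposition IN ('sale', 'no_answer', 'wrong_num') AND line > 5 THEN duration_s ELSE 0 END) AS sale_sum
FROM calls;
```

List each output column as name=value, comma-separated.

wrong_num_sum=1894, sale_sum=8917

[wrong_num_sum: disposition = 'wrong_num' AND wait_s < 180]
call_id=10: ✗
call_id=11: ✗
call_id=12: ✗
call_id=13: ✗
call_id=14: ✗
call_id=15: ✗
call_id=16: ✓ → 1894
call_id=17: ✗
call_id=18: ✗
call_id=19: ✗
wrong_num_sum = 1894
—
[sale_sum: disposition IN ('sale', 'no_answer', 'wrong_num') AND line > 5]
call_id=10: ✗
call_id=11: ✗
call_id=12: ✗
call_id=13: ✓ → 1195
call_id=14: ✓ → 2601
call_id=15: ✓ → 2490
call_id=16: ✗
call_id=17: ✗
call_id=18: ✓ → 2631
call_id=19: ✗
sale_sum = 1195 + 2601 + 2490 + 2631 = 8917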